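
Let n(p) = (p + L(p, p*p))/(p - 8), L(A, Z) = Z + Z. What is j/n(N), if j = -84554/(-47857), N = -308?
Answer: -6679766/2266268235 ≈ -0.0029475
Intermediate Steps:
L(A, Z) = 2*Z
n(p) = (p + 2*p²)/(-8 + p) (n(p) = (p + 2*(p*p))/(p - 8) = (p + 2*p²)/(-8 + p))
j = 84554/47857 (j = -84554*(-1/47857) = 84554/47857 ≈ 1.7668)
j/n(N) = 84554/(47857*((-308*(1 + 2*(-308))/(-8 - 308)))) = 84554/(47857*((-308*(1 - 616)/(-316)))) = 84554/(47857*((-308*(-1/316)*(-615)))) = 84554/(47857*(-47355/79)) = (84554/47857)*(-79/47355) = -6679766/2266268235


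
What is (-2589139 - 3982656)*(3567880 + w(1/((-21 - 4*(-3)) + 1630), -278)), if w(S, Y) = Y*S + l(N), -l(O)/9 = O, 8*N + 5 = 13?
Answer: -38008098703320335/1621 ≈ -2.3447e+13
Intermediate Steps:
N = 1 (N = -5/8 + (1/8)*13 = -5/8 + 13/8 = 1)
l(O) = -9*O
w(S, Y) = -9 + S*Y (w(S, Y) = Y*S - 9*1 = S*Y - 9 = -9 + S*Y)
(-2589139 - 3982656)*(3567880 + w(1/((-21 - 4*(-3)) + 1630), -278)) = (-2589139 - 3982656)*(3567880 + (-9 - 278/((-21 - 4*(-3)) + 1630))) = -6571795*(3567880 + (-9 - 278/((-21 + 12) + 1630))) = -6571795*(3567880 + (-9 - 278/(-9 + 1630))) = -6571795*(3567880 + (-9 - 278/1621)) = -6571795*(3567880 - 14867/1621) = -6571795*5783518613/1621 = -38008098703320335/1621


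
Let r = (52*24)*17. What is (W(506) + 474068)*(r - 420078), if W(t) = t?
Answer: -189289534788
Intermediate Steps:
r = 21216 (r = 1248*17 = 21216)
(W(506) + 474068)*(r - 420078) = (506 + 474068)*(21216 - 420078) = 474574*(-398862) = -189289534788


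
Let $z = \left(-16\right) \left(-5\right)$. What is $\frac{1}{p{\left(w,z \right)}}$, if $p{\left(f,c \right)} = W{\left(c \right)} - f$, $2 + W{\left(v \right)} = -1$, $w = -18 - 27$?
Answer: $\frac{1}{42} \approx 0.02381$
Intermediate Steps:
$w = -45$ ($w = -18 - 27 = -45$)
$W{\left(v \right)} = -3$ ($W{\left(v \right)} = -2 - 1 = -3$)
$z = 80$
$p{\left(f,c \right)} = -3 - f$
$\frac{1}{p{\left(w,z \right)}} = \frac{1}{-3 - -45} = \frac{1}{-3 + 45} = \frac{1}{42}$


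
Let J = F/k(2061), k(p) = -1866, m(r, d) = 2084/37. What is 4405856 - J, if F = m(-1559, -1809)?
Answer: 152094556018/34521 ≈ 4.4059e+6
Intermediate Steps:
m(r, d) = 2084/37 (m(r, d) = 2084*(1/37) = 2084/37)
F = 2084/37 ≈ 56.324
J = -1042/34521 (J = (2084/37)/(-1866) = (2084/37)*(-1/1866) = -1042/34521 ≈ -0.030185)
4405856 - J = 4405856 - 1*(-1042/34521) = 4405856 + 1042/34521 = 152094556018/34521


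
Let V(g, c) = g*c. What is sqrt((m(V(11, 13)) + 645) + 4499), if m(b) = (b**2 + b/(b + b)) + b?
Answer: sqrt(102946)/2 ≈ 160.43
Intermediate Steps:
V(g, c) = c*g
m(b) = 1/2 + b + b**2 (m(b) = (b**2 + b/((2*b))) + b = (b**2 + (1/(2*b))*b) + b = (b**2 + 1/2) + b = (1/2 + b**2) + b = 1/2 + b + b**2)
sqrt((m(V(11, 13)) + 645) + 4499) = sqrt(((1/2 + 13*11 + (13*11)**2) + 645) + 4499) = sqrt(((1/2 + 143 + 143**2) + 645) + 4499) = sqrt(((1/2 + 143 + 20449) + 645) + 4499) = sqrt((41185/2 + 645) + 4499) = sqrt(42475/2 + 4499) = sqrt(51473/2) = sqrt(102946)/2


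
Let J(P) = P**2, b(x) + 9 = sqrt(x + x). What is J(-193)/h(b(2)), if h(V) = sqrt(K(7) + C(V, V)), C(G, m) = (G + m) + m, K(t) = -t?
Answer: -37249*I*sqrt(7)/14 ≈ -7039.4*I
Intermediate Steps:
C(G, m) = G + 2*m
b(x) = -9 + sqrt(2)*sqrt(x) (b(x) = -9 + sqrt(x + x) = -9 + sqrt(2*x) = -9 + sqrt(2)*sqrt(x))
h(V) = sqrt(-7 + 3*V) (h(V) = sqrt(-1*7 + (V + 2*V)) = sqrt(-7 + 3*V))
J(-193)/h(b(2)) = (-193)**2/(sqrt(-7 + 3*(-9 + sqrt(2)*sqrt(2)))) = 37249/(sqrt(-7 + 3*(-9 + 2))) = 37249/(sqrt(-7 + 3*(-7))) = 37249/(sqrt(-7 - 21)) = 37249/(sqrt(-28)) = 37249/((2*I*sqrt(7))) = 37249*(-I*sqrt(7)/14) = -37249*I*sqrt(7)/14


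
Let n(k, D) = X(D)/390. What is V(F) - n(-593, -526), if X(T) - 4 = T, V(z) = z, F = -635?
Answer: -41188/65 ≈ -633.66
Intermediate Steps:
X(T) = 4 + T
n(k, D) = 2/195 + D/390 (n(k, D) = (4 + D)/390 = (4 + D)*(1/390) = 2/195 + D/390)
V(F) - n(-593, -526) = -635 - (2/195 + (1/390)*(-526)) = -635 - (2/195 - 263/195) = -635 - 1*(-87/65) = -635 + 87/65 = -41188/65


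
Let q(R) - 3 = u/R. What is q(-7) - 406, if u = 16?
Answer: -2837/7 ≈ -405.29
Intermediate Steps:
q(R) = 3 + 16/R
q(-7) - 406 = (3 + 16/(-7)) - 406 = (3 + 16*(-1/7)) - 406 = (3 - 16/7) - 406 = 5/7 - 406 = -2837/7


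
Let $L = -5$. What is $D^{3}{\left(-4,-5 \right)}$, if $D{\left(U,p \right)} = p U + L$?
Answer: $3375$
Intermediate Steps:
$D{\left(U,p \right)} = -5 + U p$ ($D{\left(U,p \right)} = p U - 5 = U p - 5 = -5 + U p$)
$D^{3}{\left(-4,-5 \right)} = \left(-5 - -20\right)^{3} = \left(-5 + 20\right)^{3} = 15^{3} = 3375$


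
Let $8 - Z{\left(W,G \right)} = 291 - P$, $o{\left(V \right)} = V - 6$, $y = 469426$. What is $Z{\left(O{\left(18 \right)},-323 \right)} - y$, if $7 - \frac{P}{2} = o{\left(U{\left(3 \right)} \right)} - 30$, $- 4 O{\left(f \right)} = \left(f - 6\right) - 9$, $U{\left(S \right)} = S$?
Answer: $-469629$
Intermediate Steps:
$O{\left(f \right)} = \frac{15}{4} - \frac{f}{4}$ ($O{\left(f \right)} = - \frac{\left(f - 6\right) - 9}{4} = - \frac{\left(-6 + f\right) - 9}{4} = - \frac{-15 + f}{4} = \frac{15}{4} - \frac{f}{4}$)
$o{\left(V \right)} = -6 + V$ ($o{\left(V \right)} = V - 6 = -6 + V$)
$P = 80$ ($P = 14 - 2 \left(\left(-6 + 3\right) - 30\right) = 14 - 2 \left(-3 - 30\right) = 14 - -66 = 14 + 66 = 80$)
$Z{\left(W,G \right)} = -203$ ($Z{\left(W,G \right)} = 8 - \left(291 - 80\right) = 8 - 211 = -203$)
$Z{\left(O{\left(18 \right)},-323 \right)} - y = -203 - 469426 = -469629$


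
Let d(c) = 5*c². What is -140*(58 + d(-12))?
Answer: -108920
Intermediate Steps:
-140*(58 + d(-12)) = -140*(58 + 5*(-12)²) = -140*(58 + 5*144) = -140*(58 + 720) = -140*778 = -108920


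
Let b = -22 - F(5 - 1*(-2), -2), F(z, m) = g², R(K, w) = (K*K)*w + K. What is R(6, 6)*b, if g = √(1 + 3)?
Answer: -5772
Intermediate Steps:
R(K, w) = K + w*K² (R(K, w) = K²*w + K = w*K² + K = K + w*K²)
g = 2 (g = √4 = 2)
F(z, m) = 4 (F(z, m) = 2² = 4)
b = -26 (b = -22 - 1*4 = -22 - 4 = -26)
R(6, 6)*b = (6*(1 + 6*6))*(-26) = (6*(1 + 36))*(-26) = (6*37)*(-26) = 222*(-26) = -5772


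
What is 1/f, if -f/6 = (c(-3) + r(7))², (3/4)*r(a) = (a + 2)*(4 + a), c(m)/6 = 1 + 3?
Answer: -1/146016 ≈ -6.8486e-6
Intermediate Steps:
c(m) = 24 (c(m) = 6*(1 + 3) = 6*4 = 24)
r(a) = 4*(2 + a)*(4 + a)/3 (r(a) = 4*((a + 2)*(4 + a))/3 = 4*((2 + a)*(4 + a))/3 = 4*(2 + a)*(4 + a)/3)
f = -146016 (f = -6*(24 + (32/3 + 8*7 + (4/3)*7²))² = -6*(24 + (32/3 + 56 + (4/3)*49))² = -6*(24 + (32/3 + 56 + 196/3))² = -6*(24 + 132)² = -6*156² = -6*24336 = -146016)
1/f = 1/(-146016) = -1/146016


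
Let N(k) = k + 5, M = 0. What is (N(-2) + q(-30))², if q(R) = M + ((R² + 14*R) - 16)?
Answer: 218089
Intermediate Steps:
q(R) = -16 + R² + 14*R (q(R) = 0 + ((R² + 14*R) - 16) = 0 + (-16 + R² + 14*R) = -16 + R² + 14*R)
N(k) = 5 + k
(N(-2) + q(-30))² = ((5 - 2) + (-16 + (-30)² + 14*(-30)))² = (3 + (-16 + 900 - 420))² = (3 + 464)² = 467² = 218089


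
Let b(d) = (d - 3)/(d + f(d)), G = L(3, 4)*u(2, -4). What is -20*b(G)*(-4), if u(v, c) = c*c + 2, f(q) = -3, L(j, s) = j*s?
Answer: 80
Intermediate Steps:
u(v, c) = 2 + c**2 (u(v, c) = c**2 + 2 = 2 + c**2)
G = 216 (G = (3*4)*(2 + (-4)**2) = 12*(2 + 16) = 12*18 = 216)
b(d) = 1 (b(d) = (d - 3)/(d - 3) = (-3 + d)/(-3 + d) = 1)
-20*b(G)*(-4) = -20*1*(-4) = -20*(-4) = 80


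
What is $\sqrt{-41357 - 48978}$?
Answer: $i \sqrt{90335} \approx 300.56 i$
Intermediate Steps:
$\sqrt{-41357 - 48978} = \sqrt{-90335} = i \sqrt{90335}$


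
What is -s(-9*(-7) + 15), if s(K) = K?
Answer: -78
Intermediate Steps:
-s(-9*(-7) + 15) = -(-9*(-7) + 15) = -(63 + 15) = -1*78 = -78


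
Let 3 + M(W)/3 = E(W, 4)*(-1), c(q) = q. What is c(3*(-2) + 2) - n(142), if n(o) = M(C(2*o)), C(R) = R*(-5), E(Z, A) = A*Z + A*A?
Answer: -16987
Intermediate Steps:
E(Z, A) = A² + A*Z (E(Z, A) = A*Z + A² = A² + A*Z)
C(R) = -5*R
M(W) = -57 - 12*W (M(W) = -9 + 3*((4*(4 + W))*(-1)) = -9 + 3*((16 + 4*W)*(-1)) = -9 + 3*(-16 - 4*W) = -9 + (-48 - 12*W) = -57 - 12*W)
n(o) = -57 + 120*o (n(o) = -57 - (-60)*2*o = -57 - (-120)*o = -57 + 120*o)
c(3*(-2) + 2) - n(142) = (3*(-2) + 2) - (-57 + 120*142) = (-6 + 2) - (-57 + 17040) = -4 - 1*16983 = -4 - 16983 = -16987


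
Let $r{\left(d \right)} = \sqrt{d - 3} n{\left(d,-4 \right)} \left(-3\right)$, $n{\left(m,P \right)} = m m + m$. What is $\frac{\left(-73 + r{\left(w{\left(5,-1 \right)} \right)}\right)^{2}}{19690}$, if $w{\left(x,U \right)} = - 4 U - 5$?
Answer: $\frac{5329}{19690} \approx 0.27065$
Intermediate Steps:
$n{\left(m,P \right)} = m + m^{2}$ ($n{\left(m,P \right)} = m^{2} + m = m + m^{2}$)
$w{\left(x,U \right)} = -5 - 4 U$
$r{\left(d \right)} = - 3 d \sqrt{-3 + d} \left(1 + d\right)$ ($r{\left(d \right)} = \sqrt{d - 3} d \left(1 + d\right) \left(-3\right) = \sqrt{-3 + d} d \left(1 + d\right) \left(-3\right) = d \sqrt{-3 + d} \left(1 + d\right) \left(-3\right) = - 3 d \sqrt{-3 + d} \left(1 + d\right)$)
$\frac{\left(-73 + r{\left(w{\left(5,-1 \right)} \right)}\right)^{2}}{19690} = \frac{\left(-73 - 3 \left(-5 - -4\right) \sqrt{-3 - 1} \left(1 - 1\right)\right)^{2}}{19690} = \left(-73 - 3 \left(-5 + 4\right) \sqrt{-3 + \left(-5 + 4\right)} \left(1 + \left(-5 + 4\right)\right)\right)^{2} \cdot \frac{1}{19690} = \left(-73 - - 3 \sqrt{-3 - 1} \left(1 - 1\right)\right)^{2} \cdot \frac{1}{19690} = \left(-73 - \left(-3\right) \sqrt{-4} \cdot 0\right)^{2} \cdot \frac{1}{19690} = \left(-73 - \left(-3\right) 2 i 0\right)^{2} \cdot \frac{1}{19690} = \left(-73 + 0\right)^{2} \cdot \frac{1}{19690} = \left(-73\right)^{2} \cdot \frac{1}{19690} = 5329 \cdot \frac{1}{19690} = \frac{5329}{19690}$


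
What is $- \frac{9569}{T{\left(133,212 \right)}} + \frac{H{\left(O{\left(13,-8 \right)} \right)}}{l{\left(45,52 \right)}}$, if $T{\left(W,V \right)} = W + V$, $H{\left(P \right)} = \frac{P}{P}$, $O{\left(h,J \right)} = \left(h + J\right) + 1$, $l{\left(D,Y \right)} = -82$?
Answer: $- \frac{785003}{28290} \approx -27.748$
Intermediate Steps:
$O{\left(h,J \right)} = 1 + J + h$ ($O{\left(h,J \right)} = \left(J + h\right) + 1 = 1 + J + h$)
$H{\left(P \right)} = 1$
$T{\left(W,V \right)} = V + W$
$- \frac{9569}{T{\left(133,212 \right)}} + \frac{H{\left(O{\left(13,-8 \right)} \right)}}{l{\left(45,52 \right)}} = - \frac{9569}{212 + 133} + 1 \frac{1}{-82} = - \frac{9569}{345} + 1 \left(- \frac{1}{82}\right) = \left(-9569\right) \frac{1}{345} - \frac{1}{82} = - \frac{9569}{345} - \frac{1}{82} = - \frac{785003}{28290}$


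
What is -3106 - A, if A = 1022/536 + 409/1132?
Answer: -58935870/18961 ≈ -3108.3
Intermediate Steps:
A = 43004/18961 (A = 1022*(1/536) + 409*(1/1132) = 511/268 + 409/1132 = 43004/18961 ≈ 2.2680)
-3106 - A = -3106 - 1*43004/18961 = -3106 - 43004/18961 = -58935870/18961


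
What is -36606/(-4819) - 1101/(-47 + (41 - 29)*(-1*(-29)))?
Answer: 5712687/1450519 ≈ 3.9384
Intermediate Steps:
-36606/(-4819) - 1101/(-47 + (41 - 29)*(-1*(-29))) = -36606*(-1/4819) - 1101/(-47 + 12*29) = 36606/4819 - 1101/(-47 + 348) = 36606/4819 - 1101/301 = 5712687/1450519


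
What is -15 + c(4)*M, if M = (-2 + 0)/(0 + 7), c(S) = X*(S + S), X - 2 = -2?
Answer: -15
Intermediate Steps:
X = 0 (X = 2 - 2 = 0)
c(S) = 0 (c(S) = 0*(S + S) = 0*(2*S) = 0)
M = -2/7 ≈ -0.28571
-15 + c(4)*M = -15 + 0*(-2/7) = -15 + 0 = -15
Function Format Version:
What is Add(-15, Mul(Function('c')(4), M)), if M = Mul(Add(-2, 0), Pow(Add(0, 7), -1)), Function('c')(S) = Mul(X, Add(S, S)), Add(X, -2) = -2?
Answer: -15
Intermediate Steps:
X = 0 (X = Add(2, -2) = 0)
Function('c')(S) = 0 (Function('c')(S) = Mul(0, Add(S, S)) = Mul(0, Mul(2, S)) = 0)
M = Rational(-2, 7) (M = Mul(-2, Pow(7, -1)) = Mul(-2, Rational(1, 7)) = Rational(-2, 7) ≈ -0.28571)
Add(-15, Mul(Function('c')(4), M)) = Add(-15, Mul(0, Rational(-2, 7))) = Add(-15, 0) = -15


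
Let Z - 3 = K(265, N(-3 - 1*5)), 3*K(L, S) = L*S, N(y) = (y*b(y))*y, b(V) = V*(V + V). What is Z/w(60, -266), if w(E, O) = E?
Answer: 2170889/180 ≈ 12061.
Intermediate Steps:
b(V) = 2*V² (b(V) = V*(2*V) = 2*V²)
N(y) = 2*y⁴ (N(y) = (y*(2*y²))*y = (2*y³)*y = 2*y⁴)
K(L, S) = L*S/3 (K(L, S) = (L*S)/3 = L*S/3)
Z = 2170889/3 (Z = 3 + (⅓)*265*(2*(-3 - 1*5)⁴) = 3 + (⅓)*265*(2*(-3 - 5)⁴) = 3 + (⅓)*265*(2*(-8)⁴) = 3 + (⅓)*265*(2*4096) = 3 + (⅓)*265*8192 = 3 + 2170880/3 = 2170889/3 ≈ 7.2363e+5)
Z/w(60, -266) = (2170889/3)/60 = (2170889/3)*(1/60) = 2170889/180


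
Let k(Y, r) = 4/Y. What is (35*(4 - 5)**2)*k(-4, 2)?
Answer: -35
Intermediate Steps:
(35*(4 - 5)**2)*k(-4, 2) = (35*(4 - 5)**2)*(4/(-4)) = (35*(-1)**2)*(4*(-1/4)) = (35*1)*(-1) = 35*(-1) = -35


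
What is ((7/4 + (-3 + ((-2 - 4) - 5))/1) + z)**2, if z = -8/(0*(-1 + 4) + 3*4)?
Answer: 24025/144 ≈ 166.84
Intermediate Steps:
z = -2/3 (z = -8/(0*3 + 12) = -8/(0 + 12) = -8/12 = -8*1/12 = -2/3 ≈ -0.66667)
((7/4 + (-3 + ((-2 - 4) - 5))/1) + z)**2 = ((7/4 + (-3 + ((-2 - 4) - 5))/1) - 2/3)**2 = ((7*(1/4) + (-3 + (-6 - 5))*1) - 2/3)**2 = ((7/4 + (-3 - 11)*1) - 2/3)**2 = ((7/4 - 14*1) - 2/3)**2 = ((7/4 - 14) - 2/3)**2 = (-49/4 - 2/3)**2 = (-155/12)**2 = 24025/144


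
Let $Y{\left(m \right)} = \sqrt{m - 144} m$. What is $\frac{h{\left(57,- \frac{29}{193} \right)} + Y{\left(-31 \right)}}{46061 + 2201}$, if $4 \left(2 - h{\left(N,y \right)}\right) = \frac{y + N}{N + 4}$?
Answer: $\frac{20803}{568188526} - \frac{155 i \sqrt{7}}{48262} \approx 3.6613 \cdot 10^{-5} - 0.0084972 i$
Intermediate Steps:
$h{\left(N,y \right)} = 2 - \frac{N + y}{4 \left(4 + N\right)}$ ($h{\left(N,y \right)} = 2 - \frac{\left(y + N\right) \frac{1}{N + 4}}{4} = 2 - \frac{\left(N + y\right) \frac{1}{4 + N}}{4} = 2 - \frac{\frac{1}{4 + N} \left(N + y\right)}{4} = 2 - \frac{N + y}{4 \left(4 + N\right)}$)
$Y{\left(m \right)} = m \sqrt{-144 + m}$ ($Y{\left(m \right)} = \sqrt{-144 + m} m = m \sqrt{-144 + m}$)
$\frac{h{\left(57,- \frac{29}{193} \right)} + Y{\left(-31 \right)}}{46061 + 2201} = \frac{\frac{32 - - \frac{29}{193} + 7 \cdot 57}{4 \left(4 + 57\right)} - 31 \sqrt{-144 - 31}}{46061 + 2201} = \frac{\frac{32 - \left(-29\right) \frac{1}{193} + 399}{4 \cdot 61} - 31 \sqrt{-175}}{48262} = \left(\frac{1}{4} \cdot \frac{1}{61} \left(32 - - \frac{29}{193} + 399\right) - 31 \cdot 5 i \sqrt{7}\right) \frac{1}{48262} = \left(\frac{1}{4} \cdot \frac{1}{61} \left(32 + \frac{29}{193} + 399\right) - 155 i \sqrt{7}\right) \frac{1}{48262} = \left(\frac{1}{4} \cdot \frac{1}{61} \cdot \frac{83212}{193} - 155 i \sqrt{7}\right) \frac{1}{48262} = \left(\frac{20803}{11773} - 155 i \sqrt{7}\right) \frac{1}{48262} = \frac{20803}{568188526} - \frac{155 i \sqrt{7}}{48262}$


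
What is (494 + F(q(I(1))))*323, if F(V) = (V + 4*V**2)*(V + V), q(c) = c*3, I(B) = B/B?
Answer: 235144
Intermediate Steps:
I(B) = 1
q(c) = 3*c
F(V) = 2*V*(V + 4*V**2) (F(V) = (V + 4*V**2)*(2*V) = 2*V*(V + 4*V**2))
(494 + F(q(I(1))))*323 = (494 + (3*1)**2*(2 + 8*(3*1)))*323 = (494 + 3**2*(2 + 8*3))*323 = (494 + 9*(2 + 24))*323 = (494 + 9*26)*323 = (494 + 234)*323 = 728*323 = 235144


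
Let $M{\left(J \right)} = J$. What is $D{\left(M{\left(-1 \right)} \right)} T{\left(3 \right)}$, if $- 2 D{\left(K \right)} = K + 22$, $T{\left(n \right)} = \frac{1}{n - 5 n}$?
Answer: $\frac{7}{8} \approx 0.875$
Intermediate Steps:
$T{\left(n \right)} = - \frac{1}{4 n}$ ($T{\left(n \right)} = \frac{1}{\left(-4\right) n} = - \frac{1}{4 n}$)
$D{\left(K \right)} = -11 - \frac{K}{2}$ ($D{\left(K \right)} = - \frac{K + 22}{2} = - \frac{22 + K}{2} = -11 - \frac{K}{2}$)
$D{\left(M{\left(-1 \right)} \right)} T{\left(3 \right)} = \left(-11 - - \frac{1}{2}\right) \left(- \frac{1}{4 \cdot 3}\right) = \left(-11 + \frac{1}{2}\right) \left(\left(- \frac{1}{4}\right) \frac{1}{3}\right) = \left(- \frac{21}{2}\right) \left(- \frac{1}{12}\right) = \frac{7}{8}$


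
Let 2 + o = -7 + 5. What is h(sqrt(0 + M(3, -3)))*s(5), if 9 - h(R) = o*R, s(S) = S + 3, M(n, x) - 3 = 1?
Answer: 136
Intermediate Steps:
o = -4 (o = -2 + (-7 + 5) = -2 - 2 = -4)
M(n, x) = 4 (M(n, x) = 3 + 1 = 4)
s(S) = 3 + S
h(R) = 9 + 4*R (h(R) = 9 - (-4)*R = 9 + 4*R)
h(sqrt(0 + M(3, -3)))*s(5) = (9 + 4*sqrt(0 + 4))*(3 + 5) = (9 + 4*sqrt(4))*8 = (9 + 4*2)*8 = (9 + 8)*8 = 17*8 = 136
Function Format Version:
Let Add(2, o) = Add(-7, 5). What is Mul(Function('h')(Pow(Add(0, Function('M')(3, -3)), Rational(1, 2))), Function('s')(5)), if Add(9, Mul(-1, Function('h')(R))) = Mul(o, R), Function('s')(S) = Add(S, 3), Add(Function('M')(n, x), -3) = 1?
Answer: 136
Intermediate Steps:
o = -4 (o = Add(-2, Add(-7, 5)) = Add(-2, -2) = -4)
Function('M')(n, x) = 4 (Function('M')(n, x) = Add(3, 1) = 4)
Function('s')(S) = Add(3, S)
Function('h')(R) = Add(9, Mul(4, R)) (Function('h')(R) = Add(9, Mul(-1, Mul(-4, R))) = Add(9, Mul(4, R)))
Mul(Function('h')(Pow(Add(0, Function('M')(3, -3)), Rational(1, 2))), Function('s')(5)) = Mul(Add(9, Mul(4, Pow(Add(0, 4), Rational(1, 2)))), Add(3, 5)) = Mul(Add(9, Mul(4, Pow(4, Rational(1, 2)))), 8) = Mul(Add(9, Mul(4, 2)), 8) = Mul(Add(9, 8), 8) = Mul(17, 8) = 136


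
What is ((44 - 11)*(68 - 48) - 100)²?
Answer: 313600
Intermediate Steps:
((44 - 11)*(68 - 48) - 100)² = (33*20 - 100)² = (660 - 100)² = 560² = 313600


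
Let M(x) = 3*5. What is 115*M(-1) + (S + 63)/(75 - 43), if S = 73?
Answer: 6917/4 ≈ 1729.3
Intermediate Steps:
M(x) = 15
115*M(-1) + (S + 63)/(75 - 43) = 115*15 + (73 + 63)/(75 - 43) = 1725 + 136/32 = 1725 + 136*(1/32) = 1725 + 17/4 = 6917/4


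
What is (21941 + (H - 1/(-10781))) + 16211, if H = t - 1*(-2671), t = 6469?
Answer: 509855053/10781 ≈ 47292.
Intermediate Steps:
H = 9140 (H = 6469 - 1*(-2671) = 6469 + 2671 = 9140)
(21941 + (H - 1/(-10781))) + 16211 = (21941 + (9140 - 1/(-10781))) + 16211 = (21941 + (9140 - 1*(-1/10781))) + 16211 = (21941 + (9140 + 1/10781)) + 16211 = (21941 + 98538341/10781) + 16211 = 335084262/10781 + 16211 = 509855053/10781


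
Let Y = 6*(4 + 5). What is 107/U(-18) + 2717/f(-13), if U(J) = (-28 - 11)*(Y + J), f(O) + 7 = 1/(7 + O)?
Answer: -22892609/60372 ≈ -379.19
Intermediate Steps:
f(O) = -7 + 1/(7 + O)
Y = 54 (Y = 6*9 = 54)
U(J) = -2106 - 39*J (U(J) = (-28 - 11)*(54 + J) = -39*(54 + J) = -2106 - 39*J)
107/U(-18) + 2717/f(-13) = 107/(-2106 - 39*(-18)) + 2717/(((-48 - 7*(-13))/(7 - 13))) = 107/(-2106 + 702) + 2717/(((-48 + 91)/(-6))) = 107/(-1404) + 2717/((-1/6*43)) = 107*(-1/1404) + 2717/(-43/6) = -107/1404 + 2717*(-6/43) = -107/1404 - 16302/43 = -22892609/60372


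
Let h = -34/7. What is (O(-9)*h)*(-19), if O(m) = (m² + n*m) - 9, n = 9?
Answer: -5814/7 ≈ -830.57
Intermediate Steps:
h = -34/7 (h = -34*⅐ = -34/7 ≈ -4.8571)
O(m) = -9 + m² + 9*m (O(m) = (m² + 9*m) - 9 = -9 + m² + 9*m)
(O(-9)*h)*(-19) = ((-9 + (-9)² + 9*(-9))*(-34/7))*(-19) = ((-9 + 81 - 81)*(-34/7))*(-19) = -9*(-34/7)*(-19) = (306/7)*(-19) = -5814/7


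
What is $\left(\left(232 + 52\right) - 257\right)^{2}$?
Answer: $729$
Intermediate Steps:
$\left(\left(232 + 52\right) - 257\right)^{2} = \left(284 - 257\right)^{2} = 27^{2} = 729$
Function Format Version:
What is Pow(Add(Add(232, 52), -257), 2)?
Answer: 729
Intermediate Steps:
Pow(Add(Add(232, 52), -257), 2) = Pow(Add(284, -257), 2) = Pow(27, 2) = 729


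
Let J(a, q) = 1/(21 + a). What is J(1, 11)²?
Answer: 1/484 ≈ 0.0020661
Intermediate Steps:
J(1, 11)² = (1/(21 + 1))² = (1/22)² = 1/484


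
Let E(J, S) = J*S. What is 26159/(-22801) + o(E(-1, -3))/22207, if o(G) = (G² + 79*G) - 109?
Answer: -577789176/506341807 ≈ -1.1411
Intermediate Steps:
o(G) = -109 + G² + 79*G
26159/(-22801) + o(E(-1, -3))/22207 = 26159/(-22801) + (-109 + (-1*(-3))² + 79*(-1*(-3)))/22207 = 26159*(-1/22801) + (-109 + 3² + 79*3)*(1/22207) = -26159/22801 + (-109 + 9 + 237)*(1/22207) = -26159/22801 + 137*(1/22207) = -26159/22801 + 137/22207 = -577789176/506341807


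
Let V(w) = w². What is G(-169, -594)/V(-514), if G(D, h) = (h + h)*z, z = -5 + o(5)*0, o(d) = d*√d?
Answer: 1485/66049 ≈ 0.022483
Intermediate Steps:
o(d) = d^(3/2)
z = -5 (z = -5 + 5^(3/2)*0 = -5 + (5*√5)*0 = -5 + 0 = -5)
G(D, h) = -10*h (G(D, h) = (h + h)*(-5) = (2*h)*(-5) = -10*h)
G(-169, -594)/V(-514) = (-10*(-594))/((-514)²) = 5940/264196 = 5940*(1/264196) = 1485/66049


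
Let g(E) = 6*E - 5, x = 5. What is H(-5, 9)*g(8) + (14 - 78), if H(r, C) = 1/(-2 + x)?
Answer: -149/3 ≈ -49.667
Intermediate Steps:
H(r, C) = ⅓ (H(r, C) = 1/(-2 + 5) = 1/3 = ⅓)
g(E) = -5 + 6*E
H(-5, 9)*g(8) + (14 - 78) = (-5 + 6*8)/3 + (14 - 78) = (-5 + 48)/3 - 64 = (⅓)*43 - 64 = 43/3 - 64 = -149/3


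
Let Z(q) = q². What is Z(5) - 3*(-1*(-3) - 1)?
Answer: 19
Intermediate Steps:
Z(5) - 3*(-1*(-3) - 1) = 5² - 3*(-1*(-3) - 1) = 25 - 3*(3 - 1) = 25 - 3*2 = 25 - 6 = 19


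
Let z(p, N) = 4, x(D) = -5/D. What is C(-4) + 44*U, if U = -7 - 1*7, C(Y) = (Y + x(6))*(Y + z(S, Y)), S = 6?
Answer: -616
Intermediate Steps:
C(Y) = (4 + Y)*(-⅚ + Y) (C(Y) = (Y - 5/6)*(Y + 4) = (Y - 5*⅙)*(4 + Y) = (Y - ⅚)*(4 + Y) = (-⅚ + Y)*(4 + Y) = (4 + Y)*(-⅚ + Y))
U = -14 (U = -7 - 7 = -14)
C(-4) + 44*U = (-10/3 + (-4)² + (19/6)*(-4)) + 44*(-14) = (-10/3 + 16 - 38/3) - 616 = 0 - 616 = -616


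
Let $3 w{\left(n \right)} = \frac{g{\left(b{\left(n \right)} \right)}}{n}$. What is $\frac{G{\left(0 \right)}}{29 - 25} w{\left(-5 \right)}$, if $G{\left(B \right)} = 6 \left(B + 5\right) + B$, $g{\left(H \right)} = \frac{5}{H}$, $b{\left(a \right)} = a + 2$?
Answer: $\frac{5}{6} \approx 0.83333$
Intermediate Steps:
$b{\left(a \right)} = 2 + a$
$w{\left(n \right)} = \frac{5}{3 n \left(2 + n\right)}$ ($w{\left(n \right)} = \frac{\frac{5}{2 + n} \frac{1}{n}}{3} = \frac{5 \frac{1}{n} \frac{1}{2 + n}}{3} = \frac{5}{3 n \left(2 + n\right)}$)
$G{\left(B \right)} = 30 + 7 B$ ($G{\left(B \right)} = 6 \left(5 + B\right) + B = \left(30 + 6 B\right) + B = 30 + 7 B$)
$\frac{G{\left(0 \right)}}{29 - 25} w{\left(-5 \right)} = \frac{30 + 7 \cdot 0}{29 - 25} \frac{5}{3 \left(-5\right) \left(2 - 5\right)} = \frac{30 + 0}{4} \cdot \frac{5}{3} \left(- \frac{1}{5}\right) \frac{1}{-3} = \frac{1}{4} \cdot 30 \cdot \frac{5}{3} \left(- \frac{1}{5}\right) \left(- \frac{1}{3}\right) = \frac{15}{2} \cdot \frac{1}{9} = \frac{5}{6}$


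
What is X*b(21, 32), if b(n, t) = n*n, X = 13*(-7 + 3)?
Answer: -22932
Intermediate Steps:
X = -52 (X = 13*(-4) = -52)
b(n, t) = n²
X*b(21, 32) = -52*21² = -52*441 = -22932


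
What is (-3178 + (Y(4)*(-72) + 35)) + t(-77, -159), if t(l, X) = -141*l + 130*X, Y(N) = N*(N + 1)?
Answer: -14396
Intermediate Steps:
Y(N) = N*(1 + N)
(-3178 + (Y(4)*(-72) + 35)) + t(-77, -159) = (-3178 + ((4*(1 + 4))*(-72) + 35)) + (-141*(-77) + 130*(-159)) = (-3178 + ((4*5)*(-72) + 35)) + (10857 - 20670) = (-3178 + (20*(-72) + 35)) - 9813 = (-3178 + (-1440 + 35)) - 9813 = (-3178 - 1405) - 9813 = -4583 - 9813 = -14396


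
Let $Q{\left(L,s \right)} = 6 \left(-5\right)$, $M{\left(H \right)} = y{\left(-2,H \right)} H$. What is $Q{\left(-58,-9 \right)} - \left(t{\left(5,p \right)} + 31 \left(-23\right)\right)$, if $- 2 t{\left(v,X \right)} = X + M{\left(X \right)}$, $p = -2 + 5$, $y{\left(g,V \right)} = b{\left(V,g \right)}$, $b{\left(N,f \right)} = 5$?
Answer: $692$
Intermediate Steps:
$y{\left(g,V \right)} = 5$
$p = 3$
$M{\left(H \right)} = 5 H$
$Q{\left(L,s \right)} = -30$
$t{\left(v,X \right)} = - 3 X$ ($t{\left(v,X \right)} = - \frac{X + 5 X}{2} = - \frac{6 X}{2} = - 3 X$)
$Q{\left(-58,-9 \right)} - \left(t{\left(5,p \right)} + 31 \left(-23\right)\right) = -30 - \left(\left(-3\right) 3 + 31 \left(-23\right)\right) = -30 - \left(-9 - 713\right) = -30 - -722 = -30 + 722 = 692$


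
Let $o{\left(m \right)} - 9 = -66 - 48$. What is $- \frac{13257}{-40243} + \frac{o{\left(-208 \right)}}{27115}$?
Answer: $\frac{71047608}{218237789} \approx 0.32555$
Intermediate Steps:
$o{\left(m \right)} = -105$ ($o{\left(m \right)} = 9 - 114 = -105$)
$- \frac{13257}{-40243} + \frac{o{\left(-208 \right)}}{27115} = - \frac{13257}{-40243} - \frac{105}{27115} = \left(-13257\right) \left(- \frac{1}{40243}\right) - \frac{21}{5423} = \frac{13257}{40243} - \frac{21}{5423} = \frac{71047608}{218237789}$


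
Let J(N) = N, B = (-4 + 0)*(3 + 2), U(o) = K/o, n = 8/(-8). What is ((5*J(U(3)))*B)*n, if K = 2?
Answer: 200/3 ≈ 66.667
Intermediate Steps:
n = -1 (n = 8*(-⅛) = -1)
U(o) = 2/o
B = -20 (B = -4*5 = -20)
((5*J(U(3)))*B)*n = ((5*(2/3))*(-20))*(-1) = ((5*(2*(⅓)))*(-20))*(-1) = ((5*(⅔))*(-20))*(-1) = ((10/3)*(-20))*(-1) = -200/3*(-1) = 200/3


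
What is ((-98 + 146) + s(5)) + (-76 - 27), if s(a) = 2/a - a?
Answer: -298/5 ≈ -59.600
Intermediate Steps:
s(a) = -a + 2/a
((-98 + 146) + s(5)) + (-76 - 27) = ((-98 + 146) + (-1*5 + 2/5)) + (-76 - 27) = (48 + (-5 + 2*(⅕))) - 103 = (48 + (-5 + ⅖)) - 103 = (48 - 23/5) - 103 = 217/5 - 103 = -298/5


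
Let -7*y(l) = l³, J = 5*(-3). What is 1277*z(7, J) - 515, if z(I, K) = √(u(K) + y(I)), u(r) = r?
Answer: -515 + 10216*I ≈ -515.0 + 10216.0*I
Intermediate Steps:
J = -15
y(l) = -l³/7
z(I, K) = √(K - I³/7)
1277*z(7, J) - 515 = 1277*(√(-7*7³ + 49*(-15))/7) - 515 = 1277*(√(-7*343 - 735)/7) - 515 = 1277*(√(-2401 - 735)/7) - 515 = 1277*(√(-3136)/7) - 515 = 1277*((56*I)/7) - 515 = 1277*(8*I) - 515 = 10216*I - 515 = -515 + 10216*I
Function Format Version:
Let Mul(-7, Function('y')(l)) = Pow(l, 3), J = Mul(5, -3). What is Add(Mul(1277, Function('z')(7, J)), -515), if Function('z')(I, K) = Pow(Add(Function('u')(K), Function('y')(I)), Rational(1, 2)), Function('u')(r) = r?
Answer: Add(-515, Mul(10216, I)) ≈ Add(-515.00, Mul(10216., I))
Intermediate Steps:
J = -15
Function('y')(l) = Mul(Rational(-1, 7), Pow(l, 3))
Function('z')(I, K) = Pow(Add(K, Mul(Rational(-1, 7), Pow(I, 3))), Rational(1, 2))
Add(Mul(1277, Function('z')(7, J)), -515) = Add(Mul(1277, Mul(Rational(1, 7), Pow(Add(Mul(-7, Pow(7, 3)), Mul(49, -15)), Rational(1, 2)))), -515) = Add(Mul(1277, Mul(Rational(1, 7), Pow(Add(Mul(-7, 343), -735), Rational(1, 2)))), -515) = Add(Mul(1277, Mul(Rational(1, 7), Pow(Add(-2401, -735), Rational(1, 2)))), -515) = Add(Mul(1277, Mul(Rational(1, 7), Pow(-3136, Rational(1, 2)))), -515) = Add(Mul(1277, Mul(Rational(1, 7), Mul(56, I))), -515) = Add(Mul(1277, Mul(8, I)), -515) = Add(Mul(10216, I), -515) = Add(-515, Mul(10216, I))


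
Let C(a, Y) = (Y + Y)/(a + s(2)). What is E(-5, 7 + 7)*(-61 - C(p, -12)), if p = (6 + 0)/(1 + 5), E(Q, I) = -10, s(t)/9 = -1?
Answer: 640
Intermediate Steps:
s(t) = -9 (s(t) = 9*(-1) = -9)
p = 1 (p = 6/6 = 6*(⅙) = 1)
C(a, Y) = 2*Y/(-9 + a) (C(a, Y) = (Y + Y)/(a - 9) = (2*Y)/(-9 + a) = 2*Y/(-9 + a))
E(-5, 7 + 7)*(-61 - C(p, -12)) = -10*(-61 - 2*(-12)/(-9 + 1)) = -10*(-61 - 2*(-12)/(-8)) = -10*(-61 - 2*(-12)*(-1)/8) = -10*(-61 - 1*3) = -10*(-61 - 3) = -10*(-64) = 640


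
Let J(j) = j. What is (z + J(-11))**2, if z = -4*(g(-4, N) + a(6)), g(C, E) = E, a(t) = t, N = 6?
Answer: 3481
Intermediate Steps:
z = -48 (z = -4*(6 + 6) = -4*12 = -48)
(z + J(-11))**2 = (-48 - 11)**2 = (-59)**2 = 3481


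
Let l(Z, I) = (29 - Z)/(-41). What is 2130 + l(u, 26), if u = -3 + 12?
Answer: 87310/41 ≈ 2129.5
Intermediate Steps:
u = 9
l(Z, I) = -29/41 + Z/41 (l(Z, I) = (29 - Z)*(-1/41) = -29/41 + Z/41)
2130 + l(u, 26) = 2130 + (-29/41 + (1/41)*9) = 2130 + (-29/41 + 9/41) = 2130 - 20/41 = 87310/41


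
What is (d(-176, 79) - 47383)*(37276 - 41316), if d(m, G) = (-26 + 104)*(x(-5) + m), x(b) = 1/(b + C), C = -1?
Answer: 246940960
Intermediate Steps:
x(b) = 1/(-1 + b) (x(b) = 1/(b - 1) = 1/(-1 + b))
d(m, G) = -13 + 78*m (d(m, G) = (-26 + 104)*(1/(-1 - 5) + m) = 78*(1/(-6) + m) = 78*(-⅙ + m) = -13 + 78*m)
(d(-176, 79) - 47383)*(37276 - 41316) = ((-13 + 78*(-176)) - 47383)*(37276 - 41316) = ((-13 - 13728) - 47383)*(-4040) = (-13741 - 47383)*(-4040) = -61124*(-4040) = 246940960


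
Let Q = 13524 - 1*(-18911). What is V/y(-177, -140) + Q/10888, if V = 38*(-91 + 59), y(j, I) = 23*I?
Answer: 29420127/8764840 ≈ 3.3566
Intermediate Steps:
Q = 32435 (Q = 13524 + 18911 = 32435)
V = -1216 (V = 38*(-32) = -1216)
V/y(-177, -140) + Q/10888 = -1216/(23*(-140)) + 32435/10888 = -1216/(-3220) + 32435*(1/10888) = -1216*(-1/3220) + 32435/10888 = 304/805 + 32435/10888 = 29420127/8764840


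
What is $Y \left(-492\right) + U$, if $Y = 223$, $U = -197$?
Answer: $-109913$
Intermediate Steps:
$Y \left(-492\right) + U = 223 \left(-492\right) - 197 = -109716 - 197 = -109913$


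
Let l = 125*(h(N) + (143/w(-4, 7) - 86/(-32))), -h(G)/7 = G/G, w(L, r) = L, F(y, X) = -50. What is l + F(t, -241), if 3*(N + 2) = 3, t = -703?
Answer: -80925/16 ≈ -5057.8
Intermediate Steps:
N = -1 (N = -2 + (⅓)*3 = -2 + 1 = -1)
h(G) = -7 (h(G) = -7*G/G = -7*1 = -7)
l = -80125/16 (l = 125*(-7 + (143/(-4) - 86/(-32))) = 125*(-7 + (143*(-¼) - 86*(-1/32))) = 125*(-7 + (-143/4 + 43/16)) = 125*(-7 - 529/16) = 125*(-641/16) = -80125/16 ≈ -5007.8)
l + F(t, -241) = -80125/16 - 50 = -80925/16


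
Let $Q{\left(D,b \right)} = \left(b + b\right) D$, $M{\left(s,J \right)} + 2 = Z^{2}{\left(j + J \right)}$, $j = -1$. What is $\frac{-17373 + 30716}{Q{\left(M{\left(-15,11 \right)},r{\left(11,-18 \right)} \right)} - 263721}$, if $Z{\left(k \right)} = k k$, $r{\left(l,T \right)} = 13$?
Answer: $- \frac{1213}{343} \approx -3.5364$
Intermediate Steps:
$Z{\left(k \right)} = k^{2}$
$M{\left(s,J \right)} = -2 + \left(-1 + J\right)^{4}$ ($M{\left(s,J \right)} = -2 + \left(\left(-1 + J\right)^{2}\right)^{2} = -2 + \left(-1 + J\right)^{4}$)
$Q{\left(D,b \right)} = 2 D b$ ($Q{\left(D,b \right)} = 2 b D = 2 D b$)
$\frac{-17373 + 30716}{Q{\left(M{\left(-15,11 \right)},r{\left(11,-18 \right)} \right)} - 263721} = \frac{-17373 + 30716}{2 \left(-2 + \left(-1 + 11\right)^{4}\right) 13 - 263721} = \frac{13343}{2 \left(-2 + 10^{4}\right) 13 - 263721} = \frac{13343}{2 \left(-2 + 10000\right) 13 - 263721} = \frac{13343}{2 \cdot 9998 \cdot 13 - 263721} = \frac{13343}{259948 - 263721} = \frac{13343}{-3773} = 13343 \left(- \frac{1}{3773}\right) = - \frac{1213}{343}$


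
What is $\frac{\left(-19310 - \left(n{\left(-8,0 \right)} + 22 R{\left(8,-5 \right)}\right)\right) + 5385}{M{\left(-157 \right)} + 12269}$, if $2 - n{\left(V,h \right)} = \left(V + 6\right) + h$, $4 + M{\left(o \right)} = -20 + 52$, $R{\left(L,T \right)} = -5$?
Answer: $- \frac{13819}{12297} \approx -1.1238$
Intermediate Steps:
$M{\left(o \right)} = 28$ ($M{\left(o \right)} = -4 + \left(-20 + 52\right) = -4 + 32 = 28$)
$n{\left(V,h \right)} = -4 - V - h$ ($n{\left(V,h \right)} = 2 - \left(\left(V + 6\right) + h\right) = 2 - \left(\left(6 + V\right) + h\right) = 2 - \left(6 + V + h\right) = -4 - V - h$)
$\frac{\left(-19310 - \left(n{\left(-8,0 \right)} + 22 R{\left(8,-5 \right)}\right)\right) + 5385}{M{\left(-157 \right)} + 12269} = \frac{\left(-19310 - \left(\left(-4 - -8 - 0\right) + 22 \left(-5\right)\right)\right) + 5385}{28 + 12269} = \frac{\left(-19310 - \left(\left(-4 + 8 + 0\right) - 110\right)\right) + 5385}{12297} = \left(\left(-19310 - \left(4 - 110\right)\right) + 5385\right) \frac{1}{12297} = \left(\left(-19310 - -106\right) + 5385\right) \frac{1}{12297} = \left(\left(-19310 + 106\right) + 5385\right) \frac{1}{12297} = \left(-19204 + 5385\right) \frac{1}{12297} = \left(-13819\right) \frac{1}{12297} = - \frac{13819}{12297}$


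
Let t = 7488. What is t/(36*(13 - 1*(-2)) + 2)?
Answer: 3744/271 ≈ 13.815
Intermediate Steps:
t/(36*(13 - 1*(-2)) + 2) = 7488/(36*(13 - 1*(-2)) + 2) = 7488/(36*(13 + 2) + 2) = 7488/(36*15 + 2) = 7488/(540 + 2) = 7488/542 = 7488*(1/542) = 3744/271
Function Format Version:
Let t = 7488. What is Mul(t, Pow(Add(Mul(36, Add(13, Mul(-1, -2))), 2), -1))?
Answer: Rational(3744, 271) ≈ 13.815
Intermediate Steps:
Mul(t, Pow(Add(Mul(36, Add(13, Mul(-1, -2))), 2), -1)) = Mul(7488, Pow(Add(Mul(36, Add(13, Mul(-1, -2))), 2), -1)) = Mul(7488, Pow(Add(Mul(36, Add(13, 2)), 2), -1)) = Mul(7488, Pow(Add(Mul(36, 15), 2), -1)) = Mul(7488, Pow(Add(540, 2), -1)) = Mul(7488, Pow(542, -1)) = Mul(7488, Rational(1, 542)) = Rational(3744, 271)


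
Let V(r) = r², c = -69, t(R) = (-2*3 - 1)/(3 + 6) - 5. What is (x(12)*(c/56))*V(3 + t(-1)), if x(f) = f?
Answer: -14375/126 ≈ -114.09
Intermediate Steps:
t(R) = -52/9 (t(R) = (-6 - 1)/9 - 5 = -7*⅑ - 5 = -7/9 - 5 = -52/9)
(x(12)*(c/56))*V(3 + t(-1)) = (12*(-69/56))*(3 - 52/9)² = (12*(-69*1/56))*(-25/9)² = (12*(-69/56))*(625/81) = -207/14*625/81 = -14375/126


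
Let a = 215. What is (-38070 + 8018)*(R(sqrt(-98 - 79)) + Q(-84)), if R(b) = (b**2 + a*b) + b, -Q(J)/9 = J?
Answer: -17400108 - 6491232*I*sqrt(177) ≈ -1.74e+7 - 8.636e+7*I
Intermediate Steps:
Q(J) = -9*J
R(b) = b**2 + 216*b (R(b) = (b**2 + 215*b) + b = b**2 + 216*b)
(-38070 + 8018)*(R(sqrt(-98 - 79)) + Q(-84)) = (-38070 + 8018)*(sqrt(-98 - 79)*(216 + sqrt(-98 - 79)) - 9*(-84)) = -30052*(sqrt(-177)*(216 + sqrt(-177)) + 756) = -30052*((I*sqrt(177))*(216 + I*sqrt(177)) + 756) = -30052*(I*sqrt(177)*(216 + I*sqrt(177)) + 756) = -30052*(756 + I*sqrt(177)*(216 + I*sqrt(177))) = -22719312 - 30052*I*sqrt(177)*(216 + I*sqrt(177))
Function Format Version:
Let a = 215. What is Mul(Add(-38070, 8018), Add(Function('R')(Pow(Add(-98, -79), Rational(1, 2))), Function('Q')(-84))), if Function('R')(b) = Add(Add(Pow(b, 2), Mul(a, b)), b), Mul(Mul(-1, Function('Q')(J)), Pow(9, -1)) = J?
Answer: Add(-17400108, Mul(-6491232, I, Pow(177, Rational(1, 2)))) ≈ Add(-1.7400e+7, Mul(-8.6360e+7, I))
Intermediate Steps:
Function('Q')(J) = Mul(-9, J)
Function('R')(b) = Add(Pow(b, 2), Mul(216, b)) (Function('R')(b) = Add(Add(Pow(b, 2), Mul(215, b)), b) = Add(Pow(b, 2), Mul(216, b)))
Mul(Add(-38070, 8018), Add(Function('R')(Pow(Add(-98, -79), Rational(1, 2))), Function('Q')(-84))) = Mul(Add(-38070, 8018), Add(Mul(Pow(Add(-98, -79), Rational(1, 2)), Add(216, Pow(Add(-98, -79), Rational(1, 2)))), Mul(-9, -84))) = Mul(-30052, Add(Mul(Pow(-177, Rational(1, 2)), Add(216, Pow(-177, Rational(1, 2)))), 756)) = Mul(-30052, Add(Mul(Mul(I, Pow(177, Rational(1, 2))), Add(216, Mul(I, Pow(177, Rational(1, 2))))), 756)) = Mul(-30052, Add(Mul(I, Pow(177, Rational(1, 2)), Add(216, Mul(I, Pow(177, Rational(1, 2))))), 756)) = Mul(-30052, Add(756, Mul(I, Pow(177, Rational(1, 2)), Add(216, Mul(I, Pow(177, Rational(1, 2))))))) = Add(-22719312, Mul(-30052, I, Pow(177, Rational(1, 2)), Add(216, Mul(I, Pow(177, Rational(1, 2))))))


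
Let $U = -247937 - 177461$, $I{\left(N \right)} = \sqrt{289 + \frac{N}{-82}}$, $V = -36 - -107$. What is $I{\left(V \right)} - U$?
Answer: $425398 + \frac{\sqrt{1937414}}{82} \approx 4.2542 \cdot 10^{5}$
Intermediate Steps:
$V = 71$ ($V = -36 + 107 = 71$)
$I{\left(N \right)} = \sqrt{289 - \frac{N}{82}}$ ($I{\left(N \right)} = \sqrt{289 + N \left(- \frac{1}{82}\right)} = \sqrt{289 - \frac{N}{82}}$)
$U = -425398$
$I{\left(V \right)} - U = \frac{\sqrt{1943236 - 5822}}{82} - -425398 = \frac{\sqrt{1943236 - 5822}}{82} + 425398 = \frac{\sqrt{1937414}}{82} + 425398 = 425398 + \frac{\sqrt{1937414}}{82}$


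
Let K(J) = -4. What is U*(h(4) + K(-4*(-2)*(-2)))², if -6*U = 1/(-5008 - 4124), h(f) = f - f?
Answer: 2/6849 ≈ 0.00029201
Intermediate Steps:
h(f) = 0
U = 1/54792 (U = -1/(6*(-5008 - 4124)) = -⅙/(-9132) = -⅙*(-1/9132) = 1/54792 ≈ 1.8251e-5)
U*(h(4) + K(-4*(-2)*(-2)))² = (0 - 4)²/54792 = (1/54792)*(-4)² = (1/54792)*16 = 2/6849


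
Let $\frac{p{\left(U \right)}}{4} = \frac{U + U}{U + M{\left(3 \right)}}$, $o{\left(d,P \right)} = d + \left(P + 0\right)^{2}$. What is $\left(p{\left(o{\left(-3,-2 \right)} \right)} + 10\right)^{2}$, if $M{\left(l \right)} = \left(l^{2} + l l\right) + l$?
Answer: $\frac{12996}{121} \approx 107.4$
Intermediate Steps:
$M{\left(l \right)} = l + 2 l^{2}$ ($M{\left(l \right)} = \left(l^{2} + l^{2}\right) + l = 2 l^{2} + l = l + 2 l^{2}$)
$o{\left(d,P \right)} = d + P^{2}$
$p{\left(U \right)} = \frac{8 U}{21 + U}$ ($p{\left(U \right)} = 4 \frac{U + U}{U + 3 \left(1 + 2 \cdot 3\right)} = 4 \frac{2 U}{U + 3 \left(1 + 6\right)} = 4 \frac{2 U}{U + 3 \cdot 7} = 4 \frac{2 U}{U + 21} = 4 \frac{2 U}{21 + U} = \frac{8 U}{21 + U}$)
$\left(p{\left(o{\left(-3,-2 \right)} \right)} + 10\right)^{2} = \left(\frac{8 \left(-3 + \left(-2\right)^{2}\right)}{21 - \left(3 - \left(-2\right)^{2}\right)} + 10\right)^{2} = \left(\frac{8 \left(-3 + 4\right)}{21 + \left(-3 + 4\right)} + 10\right)^{2} = \left(8 \cdot 1 \frac{1}{21 + 1} + 10\right)^{2} = \left(8 \cdot 1 \cdot \frac{1}{22} + 10\right)^{2} = \left(\frac{4}{11} + 10\right)^{2} = \left(\frac{114}{11}\right)^{2} = \frac{12996}{121}$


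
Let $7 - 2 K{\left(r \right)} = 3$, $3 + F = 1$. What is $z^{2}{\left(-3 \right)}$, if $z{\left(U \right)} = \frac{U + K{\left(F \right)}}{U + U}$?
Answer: $\frac{1}{36} \approx 0.027778$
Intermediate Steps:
$F = -2$ ($F = -3 + 1 = -2$)
$K{\left(r \right)} = 2$ ($K{\left(r \right)} = \frac{7}{2} - \frac{3}{2} = 2$)
$z{\left(U \right)} = \frac{2 + U}{2 U}$ ($z{\left(U \right)} = \frac{U + 2}{U + U} = \frac{2 + U}{2 U}$)
$z^{2}{\left(-3 \right)} = \left(\frac{2 - 3}{2 \left(-3\right)}\right)^{2} = \left(\frac{1}{2} \left(- \frac{1}{3}\right) \left(-1\right)\right)^{2} = \left(\frac{1}{6}\right)^{2} = \frac{1}{36}$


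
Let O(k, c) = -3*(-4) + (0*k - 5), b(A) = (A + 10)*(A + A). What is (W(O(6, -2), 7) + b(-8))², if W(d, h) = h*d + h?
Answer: 576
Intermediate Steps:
b(A) = 2*A*(10 + A) (b(A) = (10 + A)*(2*A) = 2*A*(10 + A))
O(k, c) = 7 (O(k, c) = 12 + (0 - 5) = 12 - 5 = 7)
W(d, h) = h + d*h (W(d, h) = d*h + h = h + d*h)
(W(O(6, -2), 7) + b(-8))² = (7*(1 + 7) + 2*(-8)*(10 - 8))² = (7*8 + 2*(-8)*2)² = (56 - 32)² = 24² = 576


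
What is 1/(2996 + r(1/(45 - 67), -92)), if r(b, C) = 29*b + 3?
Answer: 22/65949 ≈ 0.00033359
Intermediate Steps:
r(b, C) = 3 + 29*b
1/(2996 + r(1/(45 - 67), -92)) = 1/(2996 + (3 + 29/(45 - 67))) = 1/(2996 + (3 + 29/(-22))) = 1/(2996 + (3 + 29*(-1/22))) = 1/(2996 + (3 - 29/22)) = 1/(2996 + 37/22) = 1/(65949/22) = 22/65949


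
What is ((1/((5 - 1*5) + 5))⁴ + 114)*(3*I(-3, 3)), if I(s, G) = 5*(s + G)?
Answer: 0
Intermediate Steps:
I(s, G) = 5*G + 5*s (I(s, G) = 5*(G + s) = 5*G + 5*s)
((1/((5 - 1*5) + 5))⁴ + 114)*(3*I(-3, 3)) = ((1/((5 - 1*5) + 5))⁴ + 114)*(3*(5*3 + 5*(-3))) = ((1/((5 - 5) + 5))⁴ + 114)*(3*(15 - 15)) = ((1/(0 + 5))⁴ + 114)*(3*0) = ((1/5)⁴ + 114)*0 = ((⅕)⁴ + 114)*0 = (1/625 + 114)*0 = (71251/625)*0 = 0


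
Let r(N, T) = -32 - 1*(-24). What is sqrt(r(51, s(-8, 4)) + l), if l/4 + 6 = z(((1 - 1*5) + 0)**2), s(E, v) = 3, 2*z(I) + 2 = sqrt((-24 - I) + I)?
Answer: 2*sqrt(-9 + I*sqrt(6)) ≈ 0.80917 + 6.0543*I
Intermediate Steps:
z(I) = -1 + I*sqrt(6) (z(I) = -1 + sqrt((-24 - I) + I)/2 = -1 + sqrt(-24)/2 = -1 + (2*I*sqrt(6))/2 = -1 + I*sqrt(6))
l = -28 + 4*I*sqrt(6) (l = -24 + 4*(-1 + I*sqrt(6)) = -24 + (-4 + 4*I*sqrt(6)) = -28 + 4*I*sqrt(6) ≈ -28.0 + 9.798*I)
r(N, T) = -8 (r(N, T) = -32 + 24 = -8)
sqrt(r(51, s(-8, 4)) + l) = sqrt(-8 + (-28 + 4*I*sqrt(6))) = sqrt(-36 + 4*I*sqrt(6))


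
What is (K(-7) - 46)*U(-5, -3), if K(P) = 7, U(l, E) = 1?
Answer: -39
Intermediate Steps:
(K(-7) - 46)*U(-5, -3) = (7 - 46)*1 = -39*1 = -39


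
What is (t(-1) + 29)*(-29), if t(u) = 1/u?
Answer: -812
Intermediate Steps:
(t(-1) + 29)*(-29) = (1/(-1) + 29)*(-29) = (-1 + 29)*(-29) = 28*(-29) = -812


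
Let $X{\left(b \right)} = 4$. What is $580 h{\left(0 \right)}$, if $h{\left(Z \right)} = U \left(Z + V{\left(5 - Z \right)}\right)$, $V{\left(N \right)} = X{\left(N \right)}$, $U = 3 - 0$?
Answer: $6960$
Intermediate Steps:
$U = 3$ ($U = 3 + 0 = 3$)
$V{\left(N \right)} = 4$
$h{\left(Z \right)} = 12 + 3 Z$ ($h{\left(Z \right)} = 3 \left(Z + 4\right) = 3 \left(4 + Z\right) = 12 + 3 Z$)
$580 h{\left(0 \right)} = 580 \left(12 + 3 \cdot 0\right) = 580 \left(12 + 0\right) = 580 \cdot 12 = 6960$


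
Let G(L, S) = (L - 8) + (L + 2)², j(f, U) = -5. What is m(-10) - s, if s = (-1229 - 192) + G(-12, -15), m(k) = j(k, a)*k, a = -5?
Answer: 1391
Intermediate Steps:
G(L, S) = -8 + L + (2 + L)² (G(L, S) = (-8 + L) + (2 + L)² = -8 + L + (2 + L)²)
m(k) = -5*k
s = -1341 (s = (-1229 - 192) + (-8 - 12 + (2 - 12)²) = -1421 + (-8 - 12 + (-10)²) = -1421 + (-8 - 12 + 100) = -1421 + 80 = -1341)
m(-10) - s = -5*(-10) - 1*(-1341) = 50 + 1341 = 1391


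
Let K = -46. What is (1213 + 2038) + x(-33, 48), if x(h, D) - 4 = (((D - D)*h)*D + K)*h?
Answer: 4773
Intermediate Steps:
x(h, D) = 4 - 46*h (x(h, D) = 4 + (((D - D)*h)*D - 46)*h = 4 + ((0*h)*D - 46)*h = 4 + (0*D - 46)*h = 4 + (0 - 46)*h = 4 - 46*h)
(1213 + 2038) + x(-33, 48) = (1213 + 2038) + (4 - 46*(-33)) = 3251 + (4 + 1518) = 3251 + 1522 = 4773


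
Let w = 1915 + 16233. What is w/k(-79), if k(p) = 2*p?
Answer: -9074/79 ≈ -114.86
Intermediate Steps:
w = 18148
w/k(-79) = 18148/((2*(-79))) = 18148/(-158) = 18148*(-1/158) = -9074/79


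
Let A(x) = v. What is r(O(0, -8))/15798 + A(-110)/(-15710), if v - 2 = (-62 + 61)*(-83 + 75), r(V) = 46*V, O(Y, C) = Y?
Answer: -1/1571 ≈ -0.00063654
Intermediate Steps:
v = 10 (v = 2 + (-62 + 61)*(-83 + 75) = 2 - 1*(-8) = 2 + 8 = 10)
A(x) = 10
r(O(0, -8))/15798 + A(-110)/(-15710) = (46*0)/15798 + 10/(-15710) = 0*(1/15798) + 10*(-1/15710) = 0 - 1/1571 = -1/1571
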